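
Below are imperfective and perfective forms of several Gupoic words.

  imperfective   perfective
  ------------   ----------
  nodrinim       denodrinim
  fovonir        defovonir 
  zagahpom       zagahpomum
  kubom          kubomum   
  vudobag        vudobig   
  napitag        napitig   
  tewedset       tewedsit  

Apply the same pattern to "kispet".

kispit

"kispet" has last vowel 'e'. The one such stem in the data (tewedset → tewedsit) changes the last vowel to 'i' (as do vudobag, napitag), so the same rule applies.
The other patterns: stems whose last vowel is 'i' add the prefix de-; stems whose last vowel is 'o' add -um.
So kispet → kispit.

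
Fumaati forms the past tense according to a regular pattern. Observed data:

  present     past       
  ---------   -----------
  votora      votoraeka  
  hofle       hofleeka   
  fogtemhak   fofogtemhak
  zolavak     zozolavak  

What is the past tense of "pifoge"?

pifogeeka

votora and fogtemhak both have last vowel 'a' yet inflect differently (votoraeka, fofogtemhak), so the last vowel is not what conditions the rule; whether the stem ends in a vowel or a consonant is.
"pifoge" ends in a vowel. The stems ending in a vowel (votora → votoraeka, hofle → hofleeka) add -eka.
The other pattern: stems ending in a consonant repeat the first consonant+vowel as a prefix.
So pifoge → pifogeeka.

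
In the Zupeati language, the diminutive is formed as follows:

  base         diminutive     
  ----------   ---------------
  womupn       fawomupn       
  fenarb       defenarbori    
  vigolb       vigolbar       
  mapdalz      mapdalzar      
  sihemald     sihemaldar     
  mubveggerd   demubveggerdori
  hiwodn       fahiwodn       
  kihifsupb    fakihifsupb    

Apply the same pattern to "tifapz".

"tifapz" has second-to-last letter 'p'. The stems whose second-to-last letter is 'p' (kihifsupb → fakihifsupb, womupn → fawomupn) add the prefix fa-.
The other patterns: stems whose second-to-last letter is 'l' add -ar; stems whose second-to-last letter is 'r' add de- … -ori around the stem.
So tifapz → fatifapz.

fatifapz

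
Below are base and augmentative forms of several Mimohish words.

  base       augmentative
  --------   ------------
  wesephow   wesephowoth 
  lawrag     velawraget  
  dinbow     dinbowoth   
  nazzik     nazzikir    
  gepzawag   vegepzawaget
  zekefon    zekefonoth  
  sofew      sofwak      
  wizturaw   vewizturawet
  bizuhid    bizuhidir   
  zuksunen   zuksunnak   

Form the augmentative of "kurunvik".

kurunvikir

sofew and wesephow both end in -w yet inflect differently (sofwak, wesephowoth), so the final letter is not what conditions the rule; the last vowel is.
"kurunvik" has last vowel 'i'. The stems whose last vowel is 'i' (bizuhid → bizuhidir, nazzik → nazzikir) add -ir.
The other patterns: stems whose last vowel is 'e' delete the last vowel and add -ak; stems whose last vowel is 'o' add -oth; stems whose last vowel is 'a' add ve- … -et around the stem.
So kurunvik → kurunvikir.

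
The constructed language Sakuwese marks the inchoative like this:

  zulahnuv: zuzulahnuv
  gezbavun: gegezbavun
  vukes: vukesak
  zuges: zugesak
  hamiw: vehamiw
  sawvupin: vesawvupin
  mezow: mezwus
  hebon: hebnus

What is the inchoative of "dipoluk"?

"dipoluk" has last vowel 'u'. The stems whose last vowel is 'u' (zulahnuv → zuzulahnuv, gezbavun → gegezbavun) repeat the first consonant+vowel as a prefix.
The other patterns: stems whose last vowel is 'e' add -ak; stems whose last vowel is 'i' add the prefix ve-; stems whose last vowel is 'o' delete the last vowel and add -us.
So dipoluk → didipoluk.

didipoluk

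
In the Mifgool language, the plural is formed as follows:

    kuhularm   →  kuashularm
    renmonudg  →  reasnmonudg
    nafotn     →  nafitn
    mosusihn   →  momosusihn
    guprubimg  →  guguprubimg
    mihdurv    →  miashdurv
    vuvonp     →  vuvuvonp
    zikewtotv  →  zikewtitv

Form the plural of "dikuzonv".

mihdurv and zikewtotv both end in -v yet inflect differently (miashdurv, zikewtitv), so the final letter is not what conditions the rule; the second-to-last letter is.
"dikuzonv" has second-to-last letter 'n'. The one such stem in the data (vuvonp → vuvuvonp) repeats the first consonant+vowel as a prefix (as do guprubimg, mosusihn), so the same rule applies.
So dikuzonv → didikuzonv.

didikuzonv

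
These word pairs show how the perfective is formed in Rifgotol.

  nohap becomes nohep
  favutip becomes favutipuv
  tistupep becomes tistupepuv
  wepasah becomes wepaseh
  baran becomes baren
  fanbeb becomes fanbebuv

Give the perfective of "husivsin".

husivsinuv

nohap and favutip both end in -p yet inflect differently (nohep, favutipuv), so the final letter is not what conditions the rule; the last vowel is.
"husivsin" has last vowel 'i'. The one such stem in the data (favutip → favutipuv) adds -uv, so the same rule applies.
So husivsin → husivsinuv.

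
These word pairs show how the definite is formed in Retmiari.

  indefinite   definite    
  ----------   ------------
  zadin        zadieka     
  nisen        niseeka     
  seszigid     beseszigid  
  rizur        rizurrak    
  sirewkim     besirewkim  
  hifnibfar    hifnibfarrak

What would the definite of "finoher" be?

zadin and seszigid both have last vowel 'i' yet inflect differently (zadieka, beseszigid), so the last vowel is not what conditions the rule; the final letter is.
"finoher" ends in -r. The stems ending in -r (rizur → rizurrak, hifnibfar → hifnibfarrak) double the final consonant and add -ak.
The other patterns: stems ending in -n drop the final letter and add -eka; stems ending in -d or -m add the prefix be-.
So finoher → finoherrak.

finoherrak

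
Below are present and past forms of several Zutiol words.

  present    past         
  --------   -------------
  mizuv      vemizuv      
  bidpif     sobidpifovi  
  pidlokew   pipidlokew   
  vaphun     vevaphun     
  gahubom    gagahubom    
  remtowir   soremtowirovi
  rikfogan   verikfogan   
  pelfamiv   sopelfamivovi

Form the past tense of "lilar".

"lilar" has last vowel 'a'. The one such stem in the data (rikfogan → verikfogan) adds the prefix ve-, so the same rule applies.
The other patterns: stems whose last vowel is 'e' or 'o' repeat the first consonant+vowel as a prefix; stems whose last vowel is 'i' add so- … -ovi around the stem.
So lilar → velilar.

velilar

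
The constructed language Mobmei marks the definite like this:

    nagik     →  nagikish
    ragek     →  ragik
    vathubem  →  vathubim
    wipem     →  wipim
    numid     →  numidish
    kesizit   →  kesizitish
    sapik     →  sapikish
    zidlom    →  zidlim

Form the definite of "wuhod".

wuhid

sapik and ragek both end in -k yet inflect differently (sapikish, ragik), so the final letter is not what conditions the rule; the last vowel is.
"wuhod" has last vowel 'o'. The one such stem in the data (zidlom → zidlim) changes the last vowel to 'i' (as do ragek, vathubem), so the same rule applies.
So wuhod → wuhid.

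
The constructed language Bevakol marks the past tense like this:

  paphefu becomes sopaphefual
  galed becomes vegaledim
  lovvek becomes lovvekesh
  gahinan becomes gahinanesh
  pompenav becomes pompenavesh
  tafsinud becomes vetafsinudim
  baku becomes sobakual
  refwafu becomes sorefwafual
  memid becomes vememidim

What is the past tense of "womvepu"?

"womvepu" ends in -u. The stems ending in -u (baku → sobakual, refwafu → sorefwafual, paphefu → sopaphefual) add so- … -al around the stem.
The other patterns: stems ending in -d add ve- … -im around the stem; stems ending in -k, -n or -v add -esh.
So womvepu → sowomvepual.

sowomvepual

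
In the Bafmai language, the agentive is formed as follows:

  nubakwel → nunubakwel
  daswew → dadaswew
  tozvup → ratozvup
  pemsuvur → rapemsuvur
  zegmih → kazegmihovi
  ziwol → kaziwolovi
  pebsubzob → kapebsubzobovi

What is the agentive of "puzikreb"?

"puzikreb" has last vowel 'e'. The stems whose last vowel is 'e' (nubakwel → nunubakwel, daswew → dadaswew) repeat the first consonant+vowel as a prefix.
So puzikreb → pupuzikreb.

pupuzikreb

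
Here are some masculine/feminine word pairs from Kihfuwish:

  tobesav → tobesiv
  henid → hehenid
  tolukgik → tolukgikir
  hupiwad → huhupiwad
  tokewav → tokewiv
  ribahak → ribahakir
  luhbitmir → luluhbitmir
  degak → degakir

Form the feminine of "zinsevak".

"zinsevak" ends in -k. The stems ending in -k (tolukgik → tolukgikir, ribahak → ribahakir, degak → degakir) add -ir.
So zinsevak → zinsevakir.

zinsevakir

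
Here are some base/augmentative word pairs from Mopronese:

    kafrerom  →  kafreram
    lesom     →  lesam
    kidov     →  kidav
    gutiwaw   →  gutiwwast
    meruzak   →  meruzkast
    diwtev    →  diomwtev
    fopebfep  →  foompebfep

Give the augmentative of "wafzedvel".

"wafzedvel" has last vowel 'e'. The stems whose last vowel is 'e' (diwtev → diomwtev, fopebfep → foompebfep) insert -om- after the first vowel.
So wafzedvel → waomfzedvel.

waomfzedvel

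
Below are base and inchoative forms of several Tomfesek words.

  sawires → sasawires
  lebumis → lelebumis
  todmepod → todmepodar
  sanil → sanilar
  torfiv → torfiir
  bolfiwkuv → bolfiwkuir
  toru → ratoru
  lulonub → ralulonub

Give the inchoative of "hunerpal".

lebumis and sanil both have last vowel 'i' yet inflect differently (lelebumis, sanilar), so the last vowel is not what conditions the rule; the final letter is.
"hunerpal" ends in -l. The one such stem in the data (sanil → sanilar) adds -ar, so the same rule applies.
So hunerpal → hunerpalar.

hunerpalar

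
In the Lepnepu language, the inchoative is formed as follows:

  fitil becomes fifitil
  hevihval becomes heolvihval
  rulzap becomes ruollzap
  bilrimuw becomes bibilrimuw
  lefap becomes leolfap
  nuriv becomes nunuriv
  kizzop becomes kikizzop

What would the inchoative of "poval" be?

"poval" has last vowel 'a'. The stems whose last vowel is 'a' (hevihval → heolvihval, lefap → leolfap, rulzap → ruollzap) insert -ol- after the first vowel.
So poval → poolval.

poolval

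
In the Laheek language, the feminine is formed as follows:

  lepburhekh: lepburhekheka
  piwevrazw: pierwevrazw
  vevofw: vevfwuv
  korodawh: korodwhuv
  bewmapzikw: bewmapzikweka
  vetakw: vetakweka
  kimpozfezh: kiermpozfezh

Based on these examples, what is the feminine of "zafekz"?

"zafekz" has second-to-last letter 'k'. The stems whose second-to-last letter is 'k' (lepburhekh → lepburhekheka, bewmapzikw → bewmapzikweka, vetakw → vetakweka) add -eka.
The other patterns: stems whose second-to-last letter is 'z' insert -er- after the first vowel; stems whose second-to-last letter is 'f' or 'w' delete the last vowel and add -uv.
So zafekz → zafekzeka.

zafekzeka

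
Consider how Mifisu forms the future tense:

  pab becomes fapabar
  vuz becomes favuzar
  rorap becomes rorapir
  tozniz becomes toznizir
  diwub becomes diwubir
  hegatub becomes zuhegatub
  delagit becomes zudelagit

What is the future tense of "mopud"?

mopudir

"mopud" has 2 vowels. The stems with 2 vowels (rorap → rorapir, tozniz → toznizir, diwub → diwubir) add -ir.
So mopud → mopudir.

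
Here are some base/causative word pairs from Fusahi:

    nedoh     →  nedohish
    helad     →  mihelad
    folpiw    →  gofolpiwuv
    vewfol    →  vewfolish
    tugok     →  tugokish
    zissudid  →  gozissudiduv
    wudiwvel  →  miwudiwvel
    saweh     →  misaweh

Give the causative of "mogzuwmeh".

vewfol and wudiwvel both end in -l yet inflect differently (vewfolish, miwudiwvel), so the final letter is not what conditions the rule; the last vowel is.
"mogzuwmeh" has last vowel 'e'. The stems whose last vowel is 'e' (wudiwvel → miwudiwvel, saweh → misaweh) add the prefix mi-.
So mogzuwmeh → mimogzuwmeh.

mimogzuwmeh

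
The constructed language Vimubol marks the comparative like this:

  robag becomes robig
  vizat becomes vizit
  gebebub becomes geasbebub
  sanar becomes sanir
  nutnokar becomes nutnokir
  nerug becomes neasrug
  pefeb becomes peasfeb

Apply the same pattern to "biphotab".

biphotib

"biphotab" has last vowel 'a'. The stems whose last vowel is 'a' (vizat → vizit, robag → robig, sanar → sanir) change the last vowel to 'i'.
So biphotab → biphotib.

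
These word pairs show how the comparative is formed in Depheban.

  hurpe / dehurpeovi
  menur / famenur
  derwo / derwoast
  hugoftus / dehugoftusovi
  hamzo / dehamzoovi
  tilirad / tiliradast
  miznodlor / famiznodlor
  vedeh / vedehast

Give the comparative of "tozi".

toziast

hamzo and derwo both end in -o yet inflect differently (dehamzoovi, derwoast), so the final letter is not what conditions the rule; the first letter is.
"tozi" begins with t-. The one such stem in the data (tilirad → tiliradast) adds -ast, so the same rule applies.
So tozi → toziast.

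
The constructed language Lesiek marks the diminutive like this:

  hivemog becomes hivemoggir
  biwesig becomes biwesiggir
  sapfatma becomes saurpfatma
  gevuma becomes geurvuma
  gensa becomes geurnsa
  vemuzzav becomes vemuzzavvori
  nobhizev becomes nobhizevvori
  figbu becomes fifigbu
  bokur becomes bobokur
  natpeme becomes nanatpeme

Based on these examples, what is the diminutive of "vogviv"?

vogvivvori

"vogviv" ends in -v. The stems ending in -v (vemuzzav → vemuzzavvori, nobhizev → nobhizevvori) double the final consonant and add -ori.
So vogviv → vogvivvori.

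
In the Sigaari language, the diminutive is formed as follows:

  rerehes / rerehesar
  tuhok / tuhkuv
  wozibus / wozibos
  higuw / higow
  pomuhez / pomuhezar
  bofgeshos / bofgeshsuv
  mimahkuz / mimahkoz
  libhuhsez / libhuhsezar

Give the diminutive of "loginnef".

loginnefar

mimahkuz and libhuhsez both end in -z yet inflect differently (mimahkoz, libhuhsezar), so the final letter is not what conditions the rule; the last vowel is.
"loginnef" has last vowel 'e'. The stems whose last vowel is 'e' (libhuhsez → libhuhsezar, rerehes → rerehesar, pomuhez → pomuhezar) add -ar.
So loginnef → loginnefar.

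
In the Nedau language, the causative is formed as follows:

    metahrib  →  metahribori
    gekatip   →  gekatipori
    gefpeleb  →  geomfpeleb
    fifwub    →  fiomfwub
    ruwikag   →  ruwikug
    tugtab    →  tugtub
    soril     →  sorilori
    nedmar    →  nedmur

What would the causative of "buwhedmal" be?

buwhedmul

"buwhedmal" has last vowel 'a'. The stems whose last vowel is 'a' (ruwikag → ruwikug, tugtab → tugtub, nedmar → nedmur) change the last vowel to 'u'.
So buwhedmal → buwhedmul.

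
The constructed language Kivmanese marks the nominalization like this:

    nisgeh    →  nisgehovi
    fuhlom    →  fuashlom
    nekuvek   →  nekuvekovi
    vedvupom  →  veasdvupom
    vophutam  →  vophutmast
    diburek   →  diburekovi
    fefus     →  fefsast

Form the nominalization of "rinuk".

rinkast

vophutam and fuhlom both end in -m yet inflect differently (vophutmast, fuashlom), so the final letter is not what conditions the rule; the last vowel is.
"rinuk" has last vowel 'u'. The one such stem in the data (fefus → fefsast) deletes the last vowel and adds -ast (as does vophutam), so the same rule applies.
The other patterns: stems whose last vowel is 'e' add -ovi; stems whose last vowel is 'o' insert -as- after the first vowel.
So rinuk → rinkast.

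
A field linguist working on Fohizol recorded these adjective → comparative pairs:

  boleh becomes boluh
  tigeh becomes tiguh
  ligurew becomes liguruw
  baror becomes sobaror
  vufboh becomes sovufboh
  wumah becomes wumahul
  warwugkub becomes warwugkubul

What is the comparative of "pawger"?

"pawger" has last vowel 'e'. The stems whose last vowel is 'e' (boleh → boluh, tigeh → tiguh, ligurew → liguruw) change the last vowel to 'u'.
The other patterns: stems whose last vowel is 'o' add the prefix so-; stems whose last vowel is 'a' or 'u' add -ul.
So pawger → pawgur.

pawgur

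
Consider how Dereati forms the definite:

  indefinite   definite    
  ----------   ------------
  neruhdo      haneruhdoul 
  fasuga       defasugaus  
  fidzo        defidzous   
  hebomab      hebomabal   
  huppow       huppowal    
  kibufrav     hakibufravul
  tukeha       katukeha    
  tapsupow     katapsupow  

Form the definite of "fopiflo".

defopiflous

huppow and tapsupow both end in -w yet inflect differently (huppowal, katapsupow), so the final letter is not what conditions the rule; the first letter is.
"fopiflo" begins with f-. The stems beginning with f- (fasuga → defasugaus, fidzo → defidzous) add de- … -us around the stem.
So fopiflo → defopiflous.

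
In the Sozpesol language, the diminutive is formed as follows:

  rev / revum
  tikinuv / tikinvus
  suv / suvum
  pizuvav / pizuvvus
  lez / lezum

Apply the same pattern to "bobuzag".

bobuzgus

"bobuzag" has 3 vowels. The stems with 3 vowels (tikinuv → tikinvus, pizuvav → pizuvvus) delete the last vowel and add -us.
So bobuzag → bobuzgus.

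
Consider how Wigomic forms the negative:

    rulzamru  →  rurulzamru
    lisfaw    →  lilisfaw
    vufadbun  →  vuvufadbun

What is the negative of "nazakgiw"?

Every pair shown (rulzamru → rurulzamru, lisfaw → lilisfaw, vufadbun → vuvufadbun) follows the same rule: repeat the first consonant+vowel as a prefix.
So nazakgiw → nanazakgiw.

nanazakgiw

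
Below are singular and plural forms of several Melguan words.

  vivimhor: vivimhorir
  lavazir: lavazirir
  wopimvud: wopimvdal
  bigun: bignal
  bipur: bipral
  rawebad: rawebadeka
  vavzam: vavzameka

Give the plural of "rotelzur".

vivimhor and bipur both end in -r yet inflect differently (vivimhorir, bipral), so the final letter is not what conditions the rule; the last vowel is.
"rotelzur" has last vowel 'u'. The stems whose last vowel is 'u' (wopimvud → wopimvdal, bigun → bignal, bipur → bipral) delete the last vowel and add -al.
The other patterns: stems whose last vowel is 'i' or 'o' add -ir; stems whose last vowel is 'a' add -eka.
So rotelzur → rotelzral.

rotelzral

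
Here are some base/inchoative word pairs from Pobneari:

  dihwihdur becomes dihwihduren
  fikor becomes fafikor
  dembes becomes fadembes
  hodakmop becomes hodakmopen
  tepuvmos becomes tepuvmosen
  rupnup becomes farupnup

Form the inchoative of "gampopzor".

gampopzoren

dembes and tepuvmos both end in -s yet inflect differently (fadembes, tepuvmosen), so the final letter is not what conditions the rule; the number of vowels is.
"gampopzor" has 3 vowels. The stems with 3 vowels (tepuvmos → tepuvmosen, dihwihdur → dihwihduren, hodakmop → hodakmopen) add -en.
So gampopzor → gampopzoren.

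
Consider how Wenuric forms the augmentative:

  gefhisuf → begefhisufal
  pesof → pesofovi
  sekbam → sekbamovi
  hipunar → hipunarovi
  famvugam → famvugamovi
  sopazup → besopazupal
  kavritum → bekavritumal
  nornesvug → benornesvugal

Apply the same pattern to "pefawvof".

gefhisuf and pesof both end in -f yet inflect differently (begefhisufal, pesofovi), so the final letter is not what conditions the rule; the last vowel is.
"pefawvof" has last vowel 'o'. The one such stem in the data (pesof → pesofovi) adds -ovi, so the same rule applies.
So pefawvof → pefawvofovi.

pefawvofovi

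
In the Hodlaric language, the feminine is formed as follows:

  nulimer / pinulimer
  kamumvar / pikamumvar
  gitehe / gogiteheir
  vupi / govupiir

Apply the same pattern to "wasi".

nulimer and gitehe both have last vowel 'e' yet inflect differently (pinulimer, gogiteheir), so the last vowel is not what conditions the rule; the final letter is.
"wasi" ends in -i. The one such stem in the data (vupi → govupiir) adds go- … -ir around the stem, so the same rule applies.
So wasi → gowasiir.

gowasiir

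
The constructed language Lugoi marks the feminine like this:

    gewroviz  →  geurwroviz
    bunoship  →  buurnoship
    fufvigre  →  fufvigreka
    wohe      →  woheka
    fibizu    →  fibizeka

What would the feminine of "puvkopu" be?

puvkopeka

gewroviz and fufvigre both have 3 vowels yet inflect differently (geurwroviz, fufvigreka), so the number of vowels is not what conditions the rule; whether the stem ends in a vowel or a consonant is.
"puvkopu" ends in a vowel. The stems ending in a vowel (fufvigre → fufvigreka, wohe → woheka, fibizu → fibizeka) drop the final letter and add -eka.
The other pattern: stems ending in a consonant insert -ur- after the first vowel.
So puvkopu → puvkopeka.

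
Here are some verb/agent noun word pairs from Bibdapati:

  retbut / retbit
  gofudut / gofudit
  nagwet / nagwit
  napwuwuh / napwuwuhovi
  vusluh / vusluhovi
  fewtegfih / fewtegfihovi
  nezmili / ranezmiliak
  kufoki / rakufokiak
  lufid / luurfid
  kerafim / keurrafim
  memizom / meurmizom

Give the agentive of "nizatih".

retbut and napwuwuh both have last vowel 'u' yet inflect differently (retbit, napwuwuhovi), so the last vowel is not what conditions the rule; the final letter is.
"nizatih" ends in -h. The stems ending in -h (napwuwuh → napwuwuhovi, vusluh → vusluhovi, fewtegfih → fewtegfihovi) add -ovi.
The other patterns: stems ending in -t change the last vowel to 'i'; stems ending in -i add ra- … -ak around the stem; stems ending in -d or -m insert -ur- after the first vowel.
So nizatih → nizatihovi.

nizatihovi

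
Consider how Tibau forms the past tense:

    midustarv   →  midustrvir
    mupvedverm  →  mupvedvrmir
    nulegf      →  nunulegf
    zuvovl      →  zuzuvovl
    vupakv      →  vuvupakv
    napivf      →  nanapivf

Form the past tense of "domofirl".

"domofirl" has second-to-last letter 'r'. The stems whose second-to-last letter is 'r' (mupvedverm → mupvedvrmir, midustarv → midustrvir) delete the last vowel and add -ir.
So domofirl → domofrlir.

domofrlir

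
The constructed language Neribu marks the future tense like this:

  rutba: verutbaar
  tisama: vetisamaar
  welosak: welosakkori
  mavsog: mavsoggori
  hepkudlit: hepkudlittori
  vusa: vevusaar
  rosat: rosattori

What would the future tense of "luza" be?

welosak and vusa both have last vowel 'a' yet inflect differently (welosakkori, vevusaar), so the last vowel is not what conditions the rule; whether the stem ends in a vowel or a consonant is.
"luza" ends in a vowel. The stems ending in a vowel (vusa → vevusaar, tisama → vetisamaar, rutba → verutbaar) add ve- … -ar around the stem.
So luza → veluzaar.

veluzaar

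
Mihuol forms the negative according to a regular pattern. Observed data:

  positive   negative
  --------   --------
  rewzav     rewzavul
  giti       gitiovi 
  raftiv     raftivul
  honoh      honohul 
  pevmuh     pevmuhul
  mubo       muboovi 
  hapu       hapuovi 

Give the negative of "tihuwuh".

pevmuh and hapu both have last vowel 'u' yet inflect differently (pevmuhul, hapuovi), so the last vowel is not what conditions the rule; whether the stem ends in a vowel or a consonant is.
"tihuwuh" ends in a consonant. The stems ending in a consonant (pevmuh → pevmuhul, rewzav → rewzavul, honoh → honohul) add -ul.
The other pattern: stems ending in a vowel add -ovi.
So tihuwuh → tihuwuhul.

tihuwuhul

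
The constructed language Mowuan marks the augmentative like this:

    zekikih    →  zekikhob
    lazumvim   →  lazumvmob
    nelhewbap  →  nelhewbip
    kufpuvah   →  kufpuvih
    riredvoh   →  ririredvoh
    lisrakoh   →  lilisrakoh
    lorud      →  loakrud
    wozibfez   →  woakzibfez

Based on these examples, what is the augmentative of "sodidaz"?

zekikih and kufpuvah both end in -h yet inflect differently (zekikhob, kufpuvih), so the final letter is not what conditions the rule; the last vowel is.
"sodidaz" has last vowel 'a'. The stems whose last vowel is 'a' (nelhewbap → nelhewbip, kufpuvah → kufpuvih) change the last vowel to 'i'.
So sodidaz → sodidiz.

sodidiz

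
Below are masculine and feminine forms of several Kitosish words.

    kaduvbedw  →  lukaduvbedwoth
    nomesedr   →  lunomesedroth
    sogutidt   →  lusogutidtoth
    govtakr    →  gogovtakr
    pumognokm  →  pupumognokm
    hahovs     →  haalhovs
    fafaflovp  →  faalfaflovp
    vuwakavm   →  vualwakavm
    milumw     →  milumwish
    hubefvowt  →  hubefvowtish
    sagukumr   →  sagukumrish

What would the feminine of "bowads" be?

"bowads" has second-to-last letter 'd'. The stems whose second-to-last letter is 'd' (kaduvbedw → lukaduvbedwoth, nomesedr → lunomesedroth, sogutidt → lusogutidtoth) add lu- … -oth around the stem.
The other patterns: stems whose second-to-last letter is 'k' repeat the first consonant+vowel as a prefix; stems whose second-to-last letter is 'v' insert -al- after the first vowel; stems whose second-to-last letter is 'm' or 'w' add -ish.
So bowads → lubowadsoth.

lubowadsoth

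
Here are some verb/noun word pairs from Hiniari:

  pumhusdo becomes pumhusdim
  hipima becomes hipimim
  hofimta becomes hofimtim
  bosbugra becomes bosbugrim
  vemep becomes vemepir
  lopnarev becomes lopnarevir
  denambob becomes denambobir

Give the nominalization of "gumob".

"gumob" ends in a consonant. The stems ending in a consonant (vemep → vemepir, lopnarev → lopnarevir, denambob → denambobir) add -ir.
The other pattern: stems ending in a vowel drop the final letter and add -im.
So gumob → gumobir.

gumobir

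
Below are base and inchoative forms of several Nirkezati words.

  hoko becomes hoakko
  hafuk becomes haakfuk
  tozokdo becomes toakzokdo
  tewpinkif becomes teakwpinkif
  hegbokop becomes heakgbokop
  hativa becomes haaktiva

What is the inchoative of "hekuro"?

heakkuro

Every pair shown (hoko → hoakko, hafuk → haakfuk, tozokdo → toakzokdo, …) follows the same rule: insert -ak- after the first vowel.
So hekuro → heakkuro.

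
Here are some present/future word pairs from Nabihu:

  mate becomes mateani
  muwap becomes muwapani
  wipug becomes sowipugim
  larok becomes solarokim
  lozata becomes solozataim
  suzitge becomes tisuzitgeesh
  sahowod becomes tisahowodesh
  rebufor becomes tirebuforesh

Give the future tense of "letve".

mate and suzitge both end in -e yet inflect differently (mateani, tisuzitgeesh), so the final letter is not what conditions the rule; the first letter is.
"letve" begins with l-. The stems beginning with l- (larok → solarokim, lozata → solozataim) add so- … -im around the stem.
The other patterns: stems beginning with m- add -ani; stems beginning with r- or s- add ti- … -esh around the stem.
So letve → soletveim.

soletveim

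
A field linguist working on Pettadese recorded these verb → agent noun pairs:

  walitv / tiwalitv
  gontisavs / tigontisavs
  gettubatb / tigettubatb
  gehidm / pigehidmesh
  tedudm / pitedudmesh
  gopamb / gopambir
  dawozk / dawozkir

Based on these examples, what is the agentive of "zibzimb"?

zibzimbir

gettubatb and gopamb both end in -b yet inflect differently (tigettubatb, gopambir), so the final letter is not what conditions the rule; the second-to-last letter is.
"zibzimb" has second-to-last letter 'm'. The one such stem in the data (gopamb → gopambir) adds -ir, so the same rule applies.
The other patterns: stems whose second-to-last letter is 't' or 'v' add the prefix ti-; stems whose second-to-last letter is 'd' add pi- … -esh around the stem.
So zibzimb → zibzimbir.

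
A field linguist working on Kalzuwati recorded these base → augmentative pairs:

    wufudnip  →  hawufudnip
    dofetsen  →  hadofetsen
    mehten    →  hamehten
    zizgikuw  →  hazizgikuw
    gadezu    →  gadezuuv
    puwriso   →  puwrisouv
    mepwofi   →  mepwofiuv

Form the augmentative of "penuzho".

penuzhouv

"penuzho" ends in a vowel. The stems ending in a vowel (gadezu → gadezuuv, puwriso → puwrisouv, mepwofi → mepwofiuv) add -uv.
The other pattern: stems ending in a consonant add the prefix ha-.
So penuzho → penuzhouv.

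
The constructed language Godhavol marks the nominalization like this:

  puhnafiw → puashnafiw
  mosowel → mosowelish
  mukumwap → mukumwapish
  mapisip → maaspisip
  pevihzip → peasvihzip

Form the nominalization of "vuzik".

vuaszik

mapisip and mukumwap both end in -p yet inflect differently (maaspisip, mukumwapish), so the final letter is not what conditions the rule; the last vowel is.
"vuzik" has last vowel 'i'. The stems whose last vowel is 'i' (mapisip → maaspisip, puhnafiw → puashnafiw, pevihzip → peasvihzip) insert -as- after the first vowel.
So vuzik → vuaszik.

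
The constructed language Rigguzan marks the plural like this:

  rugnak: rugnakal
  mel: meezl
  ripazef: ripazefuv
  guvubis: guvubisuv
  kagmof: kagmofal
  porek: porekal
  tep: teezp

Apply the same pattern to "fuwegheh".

fuweghehuv

kagmof and ripazef both end in -f yet inflect differently (kagmofal, ripazefuv), so the final letter is not what conditions the rule; the number of vowels is.
"fuwegheh" has 3 vowels. The stems with 3 vowels (ripazef → ripazefuv, guvubis → guvubisuv) add -uv.
The other patterns: stems with 1 vowel insert -ez- after the first vowel; stems with 2 vowels add -al.
So fuwegheh → fuweghehuv.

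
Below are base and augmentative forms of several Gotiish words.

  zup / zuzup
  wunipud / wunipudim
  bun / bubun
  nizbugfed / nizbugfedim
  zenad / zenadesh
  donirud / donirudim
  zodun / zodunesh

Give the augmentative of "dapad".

"dapad" has 2 vowels. The stems with 2 vowels (zenad → zenadesh, zodun → zodunesh) add -esh.
The other patterns: stems with 1 vowel repeat the first consonant+vowel as a prefix; stems with 3 vowels add -im.
So dapad → dapadesh.

dapadesh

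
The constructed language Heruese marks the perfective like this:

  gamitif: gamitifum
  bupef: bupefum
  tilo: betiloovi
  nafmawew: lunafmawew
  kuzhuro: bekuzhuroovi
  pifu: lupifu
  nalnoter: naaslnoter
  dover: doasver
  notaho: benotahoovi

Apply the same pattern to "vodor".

nalnoter and bupef both have last vowel 'e' yet inflect differently (naaslnoter, bupefum), so the last vowel is not what conditions the rule; the final letter is.
"vodor" ends in -r. The stems ending in -r (nalnoter → naaslnoter, dover → doasver) insert -as- after the first vowel.
So vodor → voasdor.

voasdor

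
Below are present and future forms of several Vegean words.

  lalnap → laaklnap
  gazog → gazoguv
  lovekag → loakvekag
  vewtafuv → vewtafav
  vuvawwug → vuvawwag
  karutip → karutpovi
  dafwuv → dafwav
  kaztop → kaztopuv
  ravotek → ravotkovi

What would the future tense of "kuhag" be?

gazog and vuvawwug both end in -g yet inflect differently (gazoguv, vuvawwag), so the final letter is not what conditions the rule; the last vowel is.
"kuhag" has last vowel 'a'. The stems whose last vowel is 'a' (lalnap → laaklnap, lovekag → loakvekag) insert -ak- after the first vowel.
The other patterns: stems whose last vowel is 'o' add -uv; stems whose last vowel is 'u' change the last vowel to 'a'; stems whose last vowel is 'e' or 'i' delete the last vowel and add -ovi.
So kuhag → kuakhag.

kuakhag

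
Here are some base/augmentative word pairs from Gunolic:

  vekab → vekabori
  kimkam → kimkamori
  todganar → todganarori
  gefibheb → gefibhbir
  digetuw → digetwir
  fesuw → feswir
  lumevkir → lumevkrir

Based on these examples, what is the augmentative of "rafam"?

vekab and gefibheb both end in -b yet inflect differently (vekabori, gefibhbir), so the final letter is not what conditions the rule; the last vowel is.
"rafam" has last vowel 'a'. The stems whose last vowel is 'a' (vekab → vekabori, kimkam → kimkamori, todganar → todganarori) add -ori.
The other pattern: stems whose last vowel is 'e', 'i' or 'u' delete the last vowel and add -ir.
So rafam → rafamori.

rafamori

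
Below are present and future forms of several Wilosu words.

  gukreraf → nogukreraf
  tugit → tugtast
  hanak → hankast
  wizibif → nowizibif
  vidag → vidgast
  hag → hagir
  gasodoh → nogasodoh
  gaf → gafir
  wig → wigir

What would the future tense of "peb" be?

"peb" has 1 vowel. The stems with 1 vowel (hag → hagir, wig → wigir, gaf → gafir) add -ir.
The other patterns: stems with 2 vowels delete the last vowel and add -ast; stems with 3 vowels add the prefix no-.
So peb → pebir.

pebir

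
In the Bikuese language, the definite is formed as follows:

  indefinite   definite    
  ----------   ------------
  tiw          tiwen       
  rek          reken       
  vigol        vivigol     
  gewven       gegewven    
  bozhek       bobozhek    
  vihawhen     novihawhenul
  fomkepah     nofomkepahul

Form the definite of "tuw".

"tuw" has 1 vowel. The stems with 1 vowel (tiw → tiwen, rek → reken) add -en.
So tuw → tuwen.

tuwen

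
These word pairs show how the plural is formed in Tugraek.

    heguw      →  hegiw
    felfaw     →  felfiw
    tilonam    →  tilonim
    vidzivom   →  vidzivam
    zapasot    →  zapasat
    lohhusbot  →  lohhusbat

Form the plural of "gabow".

"gabow" has last vowel 'o'. The stems whose last vowel is 'o' (zapasot → zapasat, vidzivom → vidzivam, lohhusbot → lohhusbat) change the last vowel to 'a'.
The other pattern: stems whose last vowel is 'a' or 'u' change the last vowel to 'i'.
So gabow → gabaw.

gabaw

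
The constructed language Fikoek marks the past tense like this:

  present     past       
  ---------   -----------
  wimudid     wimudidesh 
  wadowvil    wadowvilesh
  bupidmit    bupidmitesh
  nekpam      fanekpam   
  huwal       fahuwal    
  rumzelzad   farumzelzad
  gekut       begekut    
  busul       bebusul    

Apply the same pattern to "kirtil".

"kirtil" has last vowel 'i'. The stems whose last vowel is 'i' (wimudid → wimudidesh, wadowvil → wadowvilesh, bupidmit → bupidmitesh) add -esh.
The other patterns: stems whose last vowel is 'a' add the prefix fa-; stems whose last vowel is 'u' add the prefix be-.
So kirtil → kirtilesh.

kirtilesh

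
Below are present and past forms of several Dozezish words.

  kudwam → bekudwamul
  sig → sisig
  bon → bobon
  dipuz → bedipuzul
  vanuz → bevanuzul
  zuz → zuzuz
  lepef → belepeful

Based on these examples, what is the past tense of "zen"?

zuz and dipuz both end in -z yet inflect differently (zuzuz, bedipuzul), so the final letter is not what conditions the rule; the number of vowels is.
"zen" has 1 vowel. The stems with 1 vowel (sig → sisig, bon → bobon, zuz → zuzuz) repeat the first consonant+vowel as a prefix.
The other pattern: stems with 2 vowels add be- … -ul around the stem.
So zen → zezen.

zezen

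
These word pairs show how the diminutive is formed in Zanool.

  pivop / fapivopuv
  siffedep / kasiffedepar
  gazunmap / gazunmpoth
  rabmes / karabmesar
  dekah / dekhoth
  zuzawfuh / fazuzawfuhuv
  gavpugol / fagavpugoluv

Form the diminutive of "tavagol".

fatavagoluv

gazunmap and siffedep both end in -p yet inflect differently (gazunmpoth, kasiffedepar), so the final letter is not what conditions the rule; the last vowel is.
"tavagol" has last vowel 'o'. The stems whose last vowel is 'o' (gavpugol → fagavpugoluv, pivop → fapivopuv) add fa- … -uv around the stem.
So tavagol → fatavagoluv.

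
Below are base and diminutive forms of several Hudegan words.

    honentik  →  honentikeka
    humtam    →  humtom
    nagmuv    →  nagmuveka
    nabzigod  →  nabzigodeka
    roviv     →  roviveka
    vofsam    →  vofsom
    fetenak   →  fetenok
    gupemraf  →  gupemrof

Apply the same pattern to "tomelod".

fetenak and honentik both end in -k yet inflect differently (fetenok, honentikeka), so the final letter is not what conditions the rule; the last vowel is.
"tomelod" has last vowel 'o'. The one such stem in the data (nabzigod → nabzigodeka) adds -eka, so the same rule applies.
So tomelod → tomelodeka.

tomelodeka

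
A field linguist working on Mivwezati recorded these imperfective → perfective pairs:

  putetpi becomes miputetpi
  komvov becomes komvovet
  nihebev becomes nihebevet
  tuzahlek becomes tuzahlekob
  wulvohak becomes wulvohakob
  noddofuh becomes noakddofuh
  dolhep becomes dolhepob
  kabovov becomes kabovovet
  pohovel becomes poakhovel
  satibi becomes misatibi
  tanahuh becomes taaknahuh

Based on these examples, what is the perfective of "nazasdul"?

naakzasdul

pohovel and nihebev both have last vowel 'e' yet inflect differently (poakhovel, nihebevet), so the last vowel is not what conditions the rule; the final letter is.
"nazasdul" ends in -l. The one such stem in the data (pohovel → poakhovel) inserts -ak- after the first vowel (as do tanahuh, noddofuh), so the same rule applies.
The other patterns: stems ending in -i add the prefix mi-; stems ending in -v add -et; stems ending in -k or -p add -ob.
So nazasdul → naakzasdul.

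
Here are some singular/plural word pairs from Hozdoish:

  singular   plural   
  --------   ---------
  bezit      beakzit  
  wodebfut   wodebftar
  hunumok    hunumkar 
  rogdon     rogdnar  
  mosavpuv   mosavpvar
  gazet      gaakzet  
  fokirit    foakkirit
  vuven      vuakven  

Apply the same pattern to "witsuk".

wodebfut and bezit both end in -t yet inflect differently (wodebftar, beakzit), so the final letter is not what conditions the rule; the last vowel is.
"witsuk" has last vowel 'u'. The stems whose last vowel is 'u' (wodebfut → wodebftar, mosavpuv → mosavpvar) delete the last vowel and add -ar.
So witsuk → witskar.

witskar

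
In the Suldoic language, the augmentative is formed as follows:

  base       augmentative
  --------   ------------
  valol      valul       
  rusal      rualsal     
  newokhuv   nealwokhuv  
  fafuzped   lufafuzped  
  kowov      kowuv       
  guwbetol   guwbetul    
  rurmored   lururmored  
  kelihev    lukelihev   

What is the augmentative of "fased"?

kelihev and kowov both end in -v yet inflect differently (lukelihev, kowuv), so the final letter is not what conditions the rule; the last vowel is.
"fased" has last vowel 'e'. The stems whose last vowel is 'e' (kelihev → lukelihev, fafuzped → lufafuzped, rurmored → lururmored) add the prefix lu-.
The other patterns: stems whose last vowel is 'o' change the last vowel to 'u'; stems whose last vowel is 'a' or 'u' insert -al- after the first vowel.
So fased → lufased.

lufased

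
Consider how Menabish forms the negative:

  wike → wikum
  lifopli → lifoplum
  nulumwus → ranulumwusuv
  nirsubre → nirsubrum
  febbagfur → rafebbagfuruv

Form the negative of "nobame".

nobamum

nirsubre and nulumwus both begin with n- yet inflect differently (nirsubrum, ranulumwusuv), so the first letter is not what conditions the rule; whether the stem ends in a vowel or a consonant is.
"nobame" ends in a vowel. The stems ending in a vowel (nirsubre → nirsubrum, wike → wikum, lifopli → lifoplum) drop the final letter and add -um.
So nobame → nobamum.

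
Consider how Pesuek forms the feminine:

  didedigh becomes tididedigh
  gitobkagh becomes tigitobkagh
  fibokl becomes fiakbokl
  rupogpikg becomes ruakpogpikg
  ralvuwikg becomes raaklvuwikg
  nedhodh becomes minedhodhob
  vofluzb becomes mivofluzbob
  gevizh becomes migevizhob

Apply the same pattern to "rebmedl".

mirebmedlob

"rebmedl" has second-to-last letter 'd'. The one such stem in the data (nedhodh → minedhodhob) adds mi- … -ob around the stem, so the same rule applies.
So rebmedl → mirebmedlob.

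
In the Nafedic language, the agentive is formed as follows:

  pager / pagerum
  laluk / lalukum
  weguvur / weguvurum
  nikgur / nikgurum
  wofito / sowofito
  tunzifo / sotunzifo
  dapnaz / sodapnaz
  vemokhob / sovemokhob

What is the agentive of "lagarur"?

weguvur and wofito both begin with w- yet inflect differently (weguvurum, sowofito), so the first letter is not what conditions the rule; the final letter is.
"lagarur" ends in -r. The stems ending in -r (pager → pagerum, weguvur → weguvurum, nikgur → nikgurum) add -um.
So lagarur → lagarurum.

lagarurum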